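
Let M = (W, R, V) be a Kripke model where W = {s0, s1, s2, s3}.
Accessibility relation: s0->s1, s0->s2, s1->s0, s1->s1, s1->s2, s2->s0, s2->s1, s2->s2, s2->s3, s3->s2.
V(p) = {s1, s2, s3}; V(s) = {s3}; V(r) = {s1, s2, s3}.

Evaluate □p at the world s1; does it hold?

At s1: □p requires p at every successor {s0, s1, s2}.
  p fails at s0, so □p is false at s1.

No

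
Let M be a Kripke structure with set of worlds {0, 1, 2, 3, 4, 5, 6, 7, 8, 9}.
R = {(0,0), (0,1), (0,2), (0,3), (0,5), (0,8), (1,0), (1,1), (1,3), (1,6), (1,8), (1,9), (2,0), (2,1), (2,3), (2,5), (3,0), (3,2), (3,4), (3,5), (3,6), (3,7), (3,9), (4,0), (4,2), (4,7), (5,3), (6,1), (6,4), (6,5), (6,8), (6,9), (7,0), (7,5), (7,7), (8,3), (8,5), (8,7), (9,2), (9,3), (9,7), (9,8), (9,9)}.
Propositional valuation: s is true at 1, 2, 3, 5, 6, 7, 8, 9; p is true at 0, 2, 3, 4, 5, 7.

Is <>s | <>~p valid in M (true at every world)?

Let φ = <>s | <>~p. Evaluate φ at each world:
  0 (successors {0, 1, 2, 3, 5, 8}): φ is true.
  1 (successors {0, 1, 3, 6, 8, 9}): φ is true.
  2 (successors {0, 1, 3, 5}): φ is true.
  3 (successors {0, 2, 4, 5, 6, 7, 9}): φ is true.
  4 (successors {0, 2, 7}): φ is true.
  5 (successors {3}): φ is true.
  6 (successors {1, 4, 5, 8, 9}): φ is true.
  7 (successors {0, 5, 7}): φ is true.
  8 (successors {3, 5, 7}): φ is true.
  9 (successors {2, 3, 7, 8, 9}): φ is true.
For instance, at 0:
  At 0: <>s is true, <>~p is true, so <>s | <>~p is true.
    At 0: <>s requires s at some successor in {0, 1, 2, 3, 5, 8}.
      s holds at 1, so <>s is true at 0.
    At 0: <>~p requires ~p at some successor in {0, 1, 2, 3, 5, 8}.
      ~p holds at 1, so <>~p is true at 0.

Yes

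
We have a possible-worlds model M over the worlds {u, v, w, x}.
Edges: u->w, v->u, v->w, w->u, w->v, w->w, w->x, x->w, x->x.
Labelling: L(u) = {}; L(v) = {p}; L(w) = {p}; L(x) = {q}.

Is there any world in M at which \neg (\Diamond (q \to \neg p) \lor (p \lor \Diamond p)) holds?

No

Let φ = \neg (\Diamond (q \to \neg p) \lor (p \lor \Diamond p)). Evaluate φ at each world:
  u (successors {w}): φ is false.
  v (successors {u, w}): φ is false.
  w (successors {u, v, w, x}): φ is false.
  x (successors {w, x}): φ is false.
For instance, at w:
  At w: \Diamond (q \to \neg p) \lor (p \lor \Diamond p) is true, so \neg (\Diamond (q \to \neg p) \lor (p \lor \Diamond p)) is false.
    At w: \Diamond (q \to \neg p) is true, p \lor \Diamond p is true, so \Diamond (q \to \neg p) \lor (p \lor \Diamond p) is true.
      At w: \Diamond (q \to \neg p) requires q \to \neg p at some successor in {u, v, w, x}.
        q \to \neg p holds at u, so \Diamond (q \to \neg p) is true at w.
      At w: p is true, \Diamond p is true, so p \lor \Diamond p is true.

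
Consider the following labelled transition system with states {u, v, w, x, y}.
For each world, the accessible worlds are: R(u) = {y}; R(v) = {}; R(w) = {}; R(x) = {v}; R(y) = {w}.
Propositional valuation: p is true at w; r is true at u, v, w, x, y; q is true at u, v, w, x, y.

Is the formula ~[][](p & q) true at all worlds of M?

No

Let φ = ~[][](p & q). Evaluate φ at each world:
  u (successors {y}): φ is false.
  v (successors ∅): φ is false.
  w (successors ∅): φ is false.
  x (successors {v}): φ is false.
  y (successors {w}): φ is false.
Detail at u (counterexample):
  At u: [][](p & q) is true, so ~[][](p & q) is false.
    At u: [][](p & q) requires [](p & q) at every successor {y}.
      At y: [](p & q) is true.
    So [][](p & q) is true at u.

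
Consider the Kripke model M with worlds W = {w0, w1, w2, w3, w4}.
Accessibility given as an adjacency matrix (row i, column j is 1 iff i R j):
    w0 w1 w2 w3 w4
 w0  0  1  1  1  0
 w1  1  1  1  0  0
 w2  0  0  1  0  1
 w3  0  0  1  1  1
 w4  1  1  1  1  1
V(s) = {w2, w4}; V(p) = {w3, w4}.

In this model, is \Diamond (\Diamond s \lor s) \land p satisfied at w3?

At w3: \Diamond (\Diamond s \lor s) is true, p is true, so \Diamond (\Diamond s \lor s) \land p is true.
  At w3: \Diamond (\Diamond s \lor s) requires \Diamond s \lor s at some successor in {w2, w3, w4}.
    \Diamond s \lor s holds at w2, so \Diamond (\Diamond s \lor s) is true at w3.
      At w2: \Diamond s is true, s is true, so \Diamond s \lor s is true.

Yes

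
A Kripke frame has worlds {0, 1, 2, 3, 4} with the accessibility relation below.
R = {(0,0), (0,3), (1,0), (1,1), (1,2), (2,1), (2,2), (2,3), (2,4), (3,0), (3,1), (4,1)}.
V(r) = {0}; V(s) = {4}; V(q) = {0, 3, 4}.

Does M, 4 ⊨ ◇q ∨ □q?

No

At 4: ◇q is false, □q is false, so ◇q ∨ □q is false.
  At 4: ◇q requires q at some successor in {1}.
    At 1: q is false.
  So ◇q is false at 4.
  At 4: □q requires q at every successor {1}.
    q fails at 1, so □q is false at 4.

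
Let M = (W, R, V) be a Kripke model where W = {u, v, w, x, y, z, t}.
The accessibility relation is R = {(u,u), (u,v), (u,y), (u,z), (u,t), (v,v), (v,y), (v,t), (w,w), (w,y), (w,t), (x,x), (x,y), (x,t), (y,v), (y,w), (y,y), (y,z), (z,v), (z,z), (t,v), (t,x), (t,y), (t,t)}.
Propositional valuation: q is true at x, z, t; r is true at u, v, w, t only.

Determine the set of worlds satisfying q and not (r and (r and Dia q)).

x, z

Recall that Dia ψ holds at a world iff ψ holds at some accessible world.
Let φ = q and not (r and (r and Dia q)). Evaluate φ at each world:
  u (successors {u, v, y, z, t}): φ is false.
  v (successors {v, y, t}): φ is false.
  w (successors {w, y, t}): φ is false.
  x (successors {x, y, t}): φ is true.
  y (successors {v, w, y, z}): φ is false.
  z (successors {v, z}): φ is true.
  t (successors {v, x, y, t}): φ is false.
For instance, at w:
  At w: q is false, not (r and (r and Dia q)) is false, so q and not (r and (r and Dia q)) is false.
    At w: r and (r and Dia q) is true, so not (r and (r and Dia q)) is false.
      At w: r is true, r and Dia q is true, so r and (r and Dia q) is true.
Satisfying worlds: {x, z}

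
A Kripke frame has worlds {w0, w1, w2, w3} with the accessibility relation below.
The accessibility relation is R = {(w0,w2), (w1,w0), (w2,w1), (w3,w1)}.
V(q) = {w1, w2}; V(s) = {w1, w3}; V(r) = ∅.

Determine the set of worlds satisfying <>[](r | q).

w0, w1

Let φ = <>[](r | q). Evaluate φ at each world:
  w0 (successors {w2}): φ is true.
  w1 (successors {w0}): φ is true.
  w2 (successors {w1}): φ is false.
  w3 (successors {w1}): φ is false.
For instance, at w2:
  At w2: <>[](r | q) requires [](r | q) at some successor in {w1}.
    At w1: [](r | q) is false.
  So <>[](r | q) is false at w2.
Satisfying worlds: {w0, w1}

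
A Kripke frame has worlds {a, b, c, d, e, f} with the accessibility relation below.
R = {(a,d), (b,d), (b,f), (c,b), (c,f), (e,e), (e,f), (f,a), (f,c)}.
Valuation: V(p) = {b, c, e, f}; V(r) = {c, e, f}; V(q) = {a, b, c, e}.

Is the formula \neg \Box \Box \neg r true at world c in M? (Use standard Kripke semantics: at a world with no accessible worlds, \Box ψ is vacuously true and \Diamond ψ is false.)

Yes

At c: \Box \Box \neg r is false, so \neg \Box \Box \neg r is true.
  At c: \Box \Box \neg r requires \Box \neg r at every successor {b, f}.
    \Box \neg r fails at b, so \Box \Box \neg r is false at c.
      At b: \Box \neg r requires \neg r at every successor {d, f}.
        \neg r fails at f, so \Box \neg r is false at b.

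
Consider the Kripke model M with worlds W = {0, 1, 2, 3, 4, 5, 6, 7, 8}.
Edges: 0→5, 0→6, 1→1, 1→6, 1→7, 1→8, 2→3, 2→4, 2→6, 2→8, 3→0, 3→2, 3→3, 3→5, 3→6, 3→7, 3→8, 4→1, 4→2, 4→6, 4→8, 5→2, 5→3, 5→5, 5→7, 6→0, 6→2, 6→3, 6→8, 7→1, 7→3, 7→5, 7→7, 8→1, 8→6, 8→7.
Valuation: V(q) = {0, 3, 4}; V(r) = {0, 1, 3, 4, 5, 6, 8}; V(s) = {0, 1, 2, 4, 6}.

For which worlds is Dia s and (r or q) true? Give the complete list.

0, 1, 3, 4, 5, 6, 8

Let φ = Dia s and (r or q). Evaluate φ at each world:
  0 (successors {5, 6}): φ is true.
  1 (successors {1, 6, 7, 8}): φ is true.
  2 (successors {3, 4, 6, 8}): φ is false.
  3 (successors {0, 2, 3, 5, 6, 7, 8}): φ is true.
  4 (successors {1, 2, 6, 8}): φ is true.
  5 (successors {2, 3, 5, 7}): φ is true.
  6 (successors {0, 2, 3, 8}): φ is true.
  7 (successors {1, 3, 5, 7}): φ is false.
  8 (successors {1, 6, 7}): φ is true.
For instance, at 5:
  At 5: Dia s is true, r or q is true, so Dia s and (r or q) is true.
    At 5: Dia s requires s at some successor in {2, 3, 5, 7}.
      s holds at 2, so Dia s is true at 5.
Satisfying worlds: {0, 1, 3, 4, 5, 6, 8}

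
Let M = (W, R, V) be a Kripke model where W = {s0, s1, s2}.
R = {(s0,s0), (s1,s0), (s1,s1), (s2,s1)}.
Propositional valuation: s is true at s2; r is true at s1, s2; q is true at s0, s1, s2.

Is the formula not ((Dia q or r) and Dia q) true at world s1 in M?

At s1: (Dia q or r) and Dia q is true, so not ((Dia q or r) and Dia q) is false.
  At s1: Dia q or r is true, Dia q is true, so (Dia q or r) and Dia q is true.
    At s1: Dia q is true, r is true, so Dia q or r is true.
      At s1: Dia q requires q at some successor in {s0, s1}.
        q holds at s0, so Dia q is true at s1.
    At s1: Dia q requires q at some successor in {s0, s1}.
      q holds at s0, so Dia q is true at s1.

No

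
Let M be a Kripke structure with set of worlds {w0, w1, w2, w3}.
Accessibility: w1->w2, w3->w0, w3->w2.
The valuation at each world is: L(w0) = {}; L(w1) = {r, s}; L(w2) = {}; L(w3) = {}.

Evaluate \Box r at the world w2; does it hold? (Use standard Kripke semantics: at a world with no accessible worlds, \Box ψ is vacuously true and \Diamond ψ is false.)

At w2: no accessible worlds, so \Box r holds vacuously.

Yes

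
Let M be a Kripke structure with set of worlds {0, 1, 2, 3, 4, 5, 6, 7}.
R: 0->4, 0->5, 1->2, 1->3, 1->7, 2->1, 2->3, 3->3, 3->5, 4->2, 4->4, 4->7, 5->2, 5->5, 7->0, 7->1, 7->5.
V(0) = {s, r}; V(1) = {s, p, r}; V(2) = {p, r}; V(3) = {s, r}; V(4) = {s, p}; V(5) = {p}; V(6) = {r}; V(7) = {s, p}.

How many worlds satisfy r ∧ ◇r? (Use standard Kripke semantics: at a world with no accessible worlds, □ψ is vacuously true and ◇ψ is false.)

3

Let φ = r ∧ ◇r. Evaluate φ at each world:
  0 (successors {4, 5}): φ is false.
  1 (successors {2, 3, 7}): φ is true.
  2 (successors {1, 3}): φ is true.
  3 (successors {3, 5}): φ is true.
  4 (successors {2, 4, 7}): φ is false.
  5 (successors {2, 5}): φ is false.
  6 (successors ∅): φ is false.
  7 (successors {0, 1, 5}): φ is false.
For instance, at 3:
  At 3: r is true, ◇r is true, so r ∧ ◇r is true.
    At 3: ◇r requires r at some successor in {3, 5}.
      r holds at 3, so ◇r is true at 3.
Satisfying worlds: {1, 2, 3}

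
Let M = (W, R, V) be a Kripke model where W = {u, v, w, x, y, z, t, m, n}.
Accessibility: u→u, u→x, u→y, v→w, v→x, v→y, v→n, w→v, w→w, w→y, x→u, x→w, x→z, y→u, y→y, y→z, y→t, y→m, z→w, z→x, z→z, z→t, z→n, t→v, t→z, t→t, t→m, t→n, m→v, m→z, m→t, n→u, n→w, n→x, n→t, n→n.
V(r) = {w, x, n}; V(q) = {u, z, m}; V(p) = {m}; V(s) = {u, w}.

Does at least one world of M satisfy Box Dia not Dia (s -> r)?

No

Recall that Box ψ holds at a world iff ψ holds at every accessible world, and Dia ψ holds iff ψ holds at some accessible world.
Let φ = Box Dia not Dia (s -> r). Evaluate φ at each world:
  u (successors {u, x, y}): φ is false.
  v (successors {w, x, y, n}): φ is false.
  w (successors {v, w, y}): φ is false.
  x (successors {u, w, z}): φ is false.
  y (successors {u, y, z, t, m}): φ is false.
  z (successors {w, x, z, t, n}): φ is false.
  t (successors {v, z, t, m, n}): φ is false.
  m (successors {v, z, t}): φ is false.
  n (successors {u, w, x, t, n}): φ is false.
For instance, at x:
  At x: Box Dia not Dia (s -> r) requires Dia not Dia (s -> r) at every successor {u, w, z}.
    Dia not Dia (s -> r) fails at u, so Box Dia not Dia (s -> r) is false at x.
      At u: Dia not Dia (s -> r) requires not Dia (s -> r) at some successor in {u, x, y}.
        At u: not Dia (s -> r) is false.
        At x: not Dia (s -> r) is false.
        At y: not Dia (s -> r) is false.
      So Dia not Dia (s -> r) is false at u.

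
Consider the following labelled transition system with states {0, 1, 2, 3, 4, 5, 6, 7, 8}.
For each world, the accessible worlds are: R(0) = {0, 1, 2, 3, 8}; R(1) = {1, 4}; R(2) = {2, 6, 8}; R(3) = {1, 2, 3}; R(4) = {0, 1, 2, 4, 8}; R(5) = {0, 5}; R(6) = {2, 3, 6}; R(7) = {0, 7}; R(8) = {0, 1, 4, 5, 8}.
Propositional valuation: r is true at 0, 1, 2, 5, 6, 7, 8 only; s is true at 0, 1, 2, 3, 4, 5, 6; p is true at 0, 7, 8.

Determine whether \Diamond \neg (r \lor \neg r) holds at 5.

No

Recall that \Diamond ψ holds at a world iff ψ holds at some accessible world.
At 5: \Diamond \neg (r \lor \neg r) requires \neg (r \lor \neg r) at some successor in {0, 5}.
  At 0: \neg (r \lor \neg r) is false.
  At 5: \neg (r \lor \neg r) is false.
So \Diamond \neg (r \lor \neg r) is false at 5.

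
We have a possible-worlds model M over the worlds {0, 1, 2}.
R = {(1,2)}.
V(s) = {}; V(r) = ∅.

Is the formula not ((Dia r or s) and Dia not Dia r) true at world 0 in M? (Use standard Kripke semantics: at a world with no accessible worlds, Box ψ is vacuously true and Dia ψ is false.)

Recall that Dia ψ holds at a world iff ψ holds at some accessible world.
At 0: (Dia r or s) and Dia not Dia r is false, so not ((Dia r or s) and Dia not Dia r) is true.
  At 0: Dia r or s is false, Dia not Dia r is false, so (Dia r or s) and Dia not Dia r is false.
    At 0: Dia r is false, s is false, so Dia r or s is false.
      At 0: no accessible worlds, so Dia r is false.
    At 0: no accessible worlds, so Dia not Dia r is false.

Yes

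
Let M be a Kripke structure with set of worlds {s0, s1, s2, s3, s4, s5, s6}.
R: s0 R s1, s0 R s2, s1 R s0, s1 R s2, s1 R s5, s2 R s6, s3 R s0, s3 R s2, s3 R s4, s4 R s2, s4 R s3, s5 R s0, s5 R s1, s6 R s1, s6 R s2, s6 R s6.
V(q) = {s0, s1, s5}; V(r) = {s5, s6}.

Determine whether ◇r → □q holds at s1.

No

Recall that □ψ holds at a world iff ψ holds at every accessible world, and ◇ψ holds iff ψ holds at some accessible world.
At s1: ◇r is true, □q is false, so ◇r → □q is false.
  At s1: ◇r requires r at some successor in {s0, s2, s5}.
    r holds at s5, so ◇r is true at s1.
  At s1: □q requires q at every successor {s0, s2, s5}.
    q fails at s2, so □q is false at s1.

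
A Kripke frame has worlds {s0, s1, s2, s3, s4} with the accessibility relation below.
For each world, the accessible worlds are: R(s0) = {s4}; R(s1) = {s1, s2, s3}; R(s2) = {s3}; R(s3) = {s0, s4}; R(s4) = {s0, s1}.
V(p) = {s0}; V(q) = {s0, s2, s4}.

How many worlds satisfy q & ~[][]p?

Let φ = q & ~[][]p. Evaluate φ at each world:
  s0 (successors {s4}): φ is true.
  s1 (successors {s1, s2, s3}): φ is false.
  s2 (successors {s3}): φ is true.
  s3 (successors {s0, s4}): φ is false.
  s4 (successors {s0, s1}): φ is true.
For instance, at s1:
  At s1: q is false, ~[][]p is true, so q & ~[][]p is false.
    At s1: [][]p is false, so ~[][]p is true.
      At s1: [][]p requires []p at every successor {s1, s2, s3}.
        []p fails at s1, so [][]p is false at s1.
Satisfying worlds: {s0, s2, s4}

3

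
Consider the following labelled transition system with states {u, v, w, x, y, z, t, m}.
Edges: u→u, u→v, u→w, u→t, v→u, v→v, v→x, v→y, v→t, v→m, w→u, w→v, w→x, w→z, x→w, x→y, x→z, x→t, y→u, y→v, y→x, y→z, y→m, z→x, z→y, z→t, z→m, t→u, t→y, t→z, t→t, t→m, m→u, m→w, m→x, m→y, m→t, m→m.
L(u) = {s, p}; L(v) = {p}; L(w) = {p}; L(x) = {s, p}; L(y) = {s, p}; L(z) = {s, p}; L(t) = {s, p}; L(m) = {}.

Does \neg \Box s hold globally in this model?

Yes

Let φ = \neg \Box s. Evaluate φ at each world:
  u (successors {u, v, w, t}): φ is true.
  v (successors {u, v, x, y, t, m}): φ is true.
  w (successors {u, v, x, z}): φ is true.
  x (successors {w, y, z, t}): φ is true.
  y (successors {u, v, x, z, m}): φ is true.
  z (successors {x, y, t, m}): φ is true.
  t (successors {u, y, z, t, m}): φ is true.
  m (successors {u, w, x, y, t, m}): φ is true.
For instance, at y:
  At y: \Box s is false, so \neg \Box s is true.
    At y: \Box s requires s at every successor {u, v, x, z, m}.
      s fails at v, so \Box s is false at y.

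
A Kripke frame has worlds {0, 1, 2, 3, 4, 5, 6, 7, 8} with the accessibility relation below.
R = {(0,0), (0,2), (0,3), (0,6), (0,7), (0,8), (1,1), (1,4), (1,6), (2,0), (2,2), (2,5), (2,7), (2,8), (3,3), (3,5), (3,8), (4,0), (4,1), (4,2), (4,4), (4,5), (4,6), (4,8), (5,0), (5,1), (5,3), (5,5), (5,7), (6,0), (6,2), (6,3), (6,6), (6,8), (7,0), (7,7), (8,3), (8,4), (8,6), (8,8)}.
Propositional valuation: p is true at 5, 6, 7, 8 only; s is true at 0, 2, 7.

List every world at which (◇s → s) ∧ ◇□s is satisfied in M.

0, 2, 7

Recall that □ψ holds at a world iff ψ holds at every accessible world, and ◇ψ holds iff ψ holds at some accessible world.
Let φ = (◇s → s) ∧ ◇□s. Evaluate φ at each world:
  0 (successors {0, 2, 3, 6, 7, 8}): φ is true.
  1 (successors {1, 4, 6}): φ is false.
  2 (successors {0, 2, 5, 7, 8}): φ is true.
  3 (successors {3, 5, 8}): φ is false.
  4 (successors {0, 1, 2, 4, 5, 6, 8}): φ is false.
  5 (successors {0, 1, 3, 5, 7}): φ is false.
  6 (successors {0, 2, 3, 6, 8}): φ is false.
  7 (successors {0, 7}): φ is true.
  8 (successors {3, 4, 6, 8}): φ is false.
For instance, at 3:
  At 3: ◇s → s is true, ◇□s is false, so (◇s → s) ∧ ◇□s is false.
    At 3: ◇s is false, s is false, so ◇s → s is true.
      At 3: ◇s requires s at some successor in {3, 5, 8}.
        At 3: s is false.
        At 5: s is false.
        At 8: s is false.
      So ◇s is false at 3.
    At 3: ◇□s requires □s at some successor in {3, 5, 8}.
      At 3: □s is false.
      At 5: □s is false.
      At 8: □s is false.
    So ◇□s is false at 3.
Satisfying worlds: {0, 2, 7}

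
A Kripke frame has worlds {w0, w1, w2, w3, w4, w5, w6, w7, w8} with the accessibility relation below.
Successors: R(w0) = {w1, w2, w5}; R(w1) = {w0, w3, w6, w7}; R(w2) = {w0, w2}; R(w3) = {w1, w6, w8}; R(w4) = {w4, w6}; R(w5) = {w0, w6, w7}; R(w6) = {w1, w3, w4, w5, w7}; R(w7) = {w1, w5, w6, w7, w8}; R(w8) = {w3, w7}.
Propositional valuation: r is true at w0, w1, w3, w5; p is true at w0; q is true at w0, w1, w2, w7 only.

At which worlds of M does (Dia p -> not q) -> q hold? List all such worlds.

Let φ = (Dia p -> not q) -> q. Evaluate φ at each world:
  w0 (successors {w1, w2, w5}): φ is true.
  w1 (successors {w0, w3, w6, w7}): φ is true.
  w2 (successors {w0, w2}): φ is true.
  w3 (successors {w1, w6, w8}): φ is false.
  w4 (successors {w4, w6}): φ is false.
  w5 (successors {w0, w6, w7}): φ is false.
  w6 (successors {w1, w3, w4, w5, w7}): φ is false.
  w7 (successors {w1, w5, w6, w7, w8}): φ is true.
  w8 (successors {w3, w7}): φ is false.
For instance, at w1:
  At w1: Dia p -> not q is false, q is true, so (Dia p -> not q) -> q is true.
    At w1: Dia p is true, not q is false, so Dia p -> not q is false.
      At w1: Dia p requires p at some successor in {w0, w3, w6, w7}.
        p holds at w0, so Dia p is true at w1.
Satisfying worlds: {w0, w1, w2, w7}

w0, w1, w2, w7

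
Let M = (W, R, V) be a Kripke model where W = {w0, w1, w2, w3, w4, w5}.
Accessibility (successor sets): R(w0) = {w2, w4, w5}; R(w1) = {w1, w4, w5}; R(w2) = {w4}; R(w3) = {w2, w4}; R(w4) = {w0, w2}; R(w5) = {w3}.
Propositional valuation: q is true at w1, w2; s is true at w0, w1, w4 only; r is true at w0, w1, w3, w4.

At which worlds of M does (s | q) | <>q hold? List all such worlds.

w0, w1, w2, w3, w4

Let φ = (s | q) | <>q. Evaluate φ at each world:
  w0 (successors {w2, w4, w5}): φ is true.
  w1 (successors {w1, w4, w5}): φ is true.
  w2 (successors {w4}): φ is true.
  w3 (successors {w2, w4}): φ is true.
  w4 (successors {w0, w2}): φ is true.
  w5 (successors {w3}): φ is false.
For instance, at w4:
  At w4: s | q is true, <>q is true, so (s | q) | <>q is true.
    At w4: <>q requires q at some successor in {w0, w2}.
      q holds at w2, so <>q is true at w4.
Satisfying worlds: {w0, w1, w2, w3, w4}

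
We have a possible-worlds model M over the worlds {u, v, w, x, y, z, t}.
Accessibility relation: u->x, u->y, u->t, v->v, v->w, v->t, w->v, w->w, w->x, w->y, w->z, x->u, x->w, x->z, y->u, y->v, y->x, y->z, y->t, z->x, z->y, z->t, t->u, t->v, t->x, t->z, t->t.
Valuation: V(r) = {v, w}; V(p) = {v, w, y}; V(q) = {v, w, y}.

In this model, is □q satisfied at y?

At y: □q requires q at every successor {u, v, x, z, t}.
  q fails at u, so □q is false at y.

No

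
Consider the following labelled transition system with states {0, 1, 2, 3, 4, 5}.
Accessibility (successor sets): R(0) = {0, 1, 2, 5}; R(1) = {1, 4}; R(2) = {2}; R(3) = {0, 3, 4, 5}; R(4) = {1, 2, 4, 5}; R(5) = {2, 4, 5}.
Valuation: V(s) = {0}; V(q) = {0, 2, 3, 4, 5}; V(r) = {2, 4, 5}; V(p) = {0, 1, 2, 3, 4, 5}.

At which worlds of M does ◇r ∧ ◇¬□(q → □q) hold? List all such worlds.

0, 1, 3, 4, 5

Let φ = ◇r ∧ ◇¬□(q → □q). Evaluate φ at each world:
  0 (successors {0, 1, 2, 5}): φ is true.
  1 (successors {1, 4}): φ is true.
  2 (successors {2}): φ is false.
  3 (successors {0, 3, 4, 5}): φ is true.
  4 (successors {1, 2, 4, 5}): φ is true.
  5 (successors {2, 4, 5}): φ is true.
For instance, at 5:
  At 5: ◇r is true, ◇¬□(q → □q) is true, so ◇r ∧ ◇¬□(q → □q) is true.
    At 5: ◇r requires r at some successor in {2, 4, 5}.
      r holds at 2, so ◇r is true at 5.
    At 5: ◇¬□(q → □q) requires ¬□(q → □q) at some successor in {2, 4, 5}.
      ¬□(q → □q) holds at 4, so ◇¬□(q → □q) is true at 5.
Satisfying worlds: {0, 1, 3, 4, 5}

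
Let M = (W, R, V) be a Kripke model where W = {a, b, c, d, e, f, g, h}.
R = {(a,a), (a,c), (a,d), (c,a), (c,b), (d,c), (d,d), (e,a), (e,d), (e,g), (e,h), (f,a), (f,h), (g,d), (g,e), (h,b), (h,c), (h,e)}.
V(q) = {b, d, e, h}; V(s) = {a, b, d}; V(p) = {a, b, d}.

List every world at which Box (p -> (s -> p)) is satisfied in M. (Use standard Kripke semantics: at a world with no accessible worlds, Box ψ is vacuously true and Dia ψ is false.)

Let φ = Box (p -> (s -> p)). Evaluate φ at each world:
  a (successors {a, c, d}): φ is true.
  b (successors ∅): φ is true.
  c (successors {a, b}): φ is true.
  d (successors {c, d}): φ is true.
  e (successors {a, d, g, h}): φ is true.
  f (successors {a, h}): φ is true.
  g (successors {d, e}): φ is true.
  h (successors {b, c, e}): φ is true.
For instance, at h:
  At h: Box (p -> (s -> p)) requires p -> (s -> p) at every successor {b, c, e}.
    At b: p -> (s -> p) is true.
    At c: p -> (s -> p) is true.
    At e: p -> (s -> p) is true.
  So Box (p -> (s -> p)) is true at h.
Satisfying worlds: {a, b, c, d, e, f, g, h}

a, b, c, d, e, f, g, h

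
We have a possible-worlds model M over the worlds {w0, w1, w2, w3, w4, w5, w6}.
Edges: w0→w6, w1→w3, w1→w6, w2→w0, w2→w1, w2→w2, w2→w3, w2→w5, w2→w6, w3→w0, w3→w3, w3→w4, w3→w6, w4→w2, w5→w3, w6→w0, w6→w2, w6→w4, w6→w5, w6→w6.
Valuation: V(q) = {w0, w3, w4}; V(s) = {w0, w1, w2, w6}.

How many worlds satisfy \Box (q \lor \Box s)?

Let φ = \Box (q \lor \Box s). Evaluate φ at each world:
  w0 (successors {w6}): φ is false.
  w1 (successors {w3, w6}): φ is false.
  w2 (successors {w0, w1, w2, w3, w5, w6}): φ is false.
  w3 (successors {w0, w3, w4, w6}): φ is false.
  w4 (successors {w2}): φ is false.
  w5 (successors {w3}): φ is true.
  w6 (successors {w0, w2, w4, w5, w6}): φ is false.
For instance, at w4:
  At w4: \Box (q \lor \Box s) requires q \lor \Box s at every successor {w2}.
    q \lor \Box s fails at w2, so \Box (q \lor \Box s) is false at w4.
      At w2: q is false, \Box s is false, so q \lor \Box s is false.
Satisfying worlds: {w5}

1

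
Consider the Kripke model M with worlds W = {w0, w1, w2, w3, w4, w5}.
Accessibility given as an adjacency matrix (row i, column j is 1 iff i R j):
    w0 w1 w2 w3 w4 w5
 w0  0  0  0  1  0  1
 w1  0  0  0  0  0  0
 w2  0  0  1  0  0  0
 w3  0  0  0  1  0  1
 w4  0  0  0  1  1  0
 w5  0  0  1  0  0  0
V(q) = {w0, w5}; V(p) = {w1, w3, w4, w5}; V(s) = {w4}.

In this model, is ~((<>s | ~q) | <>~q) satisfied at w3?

No

At w3: (<>s | ~q) | <>~q is true, so ~((<>s | ~q) | <>~q) is false.
  At w3: <>s | ~q is true, <>~q is true, so (<>s | ~q) | <>~q is true.
    At w3: <>s is false, ~q is true, so <>s | ~q is true.
      At w3: <>s requires s at some successor in {w3, w5}.
        At w3: s is false.
        At w5: s is false.
      So <>s is false at w3.
    At w3: <>~q requires ~q at some successor in {w3, w5}.
      ~q holds at w3, so <>~q is true at w3.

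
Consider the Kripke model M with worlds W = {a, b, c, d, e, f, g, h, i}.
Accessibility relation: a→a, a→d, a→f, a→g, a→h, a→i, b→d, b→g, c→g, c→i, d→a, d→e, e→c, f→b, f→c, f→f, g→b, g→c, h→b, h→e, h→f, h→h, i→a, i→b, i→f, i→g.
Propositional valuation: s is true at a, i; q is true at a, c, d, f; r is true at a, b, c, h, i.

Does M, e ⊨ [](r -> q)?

Yes

At e: [](r -> q) requires r -> q at every successor {c}.
  At c: r -> q is true.
So [](r -> q) is true at e.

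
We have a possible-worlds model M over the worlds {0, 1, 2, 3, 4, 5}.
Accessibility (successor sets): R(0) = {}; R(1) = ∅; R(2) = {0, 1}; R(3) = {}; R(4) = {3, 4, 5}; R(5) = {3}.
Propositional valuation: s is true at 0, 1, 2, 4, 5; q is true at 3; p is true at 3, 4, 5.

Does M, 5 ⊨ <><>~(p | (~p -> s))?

At 5: <><>~(p | (~p -> s)) requires <>~(p | (~p -> s)) at some successor in {3}.
  At 3: <>~(p | (~p -> s)) is false.
So <><>~(p | (~p -> s)) is false at 5.

No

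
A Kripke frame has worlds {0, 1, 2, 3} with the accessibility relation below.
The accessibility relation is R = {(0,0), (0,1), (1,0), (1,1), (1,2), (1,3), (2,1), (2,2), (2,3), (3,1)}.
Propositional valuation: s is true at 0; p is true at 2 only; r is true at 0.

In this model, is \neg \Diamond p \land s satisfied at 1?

No

Recall that \Diamond ψ holds at a world iff ψ holds at some accessible world.
At 1: \neg \Diamond p is false, s is false, so \neg \Diamond p \land s is false.
  At 1: \Diamond p is true, so \neg \Diamond p is false.
    At 1: \Diamond p requires p at some successor in {0, 1, 2, 3}.
      p holds at 2, so \Diamond p is true at 1.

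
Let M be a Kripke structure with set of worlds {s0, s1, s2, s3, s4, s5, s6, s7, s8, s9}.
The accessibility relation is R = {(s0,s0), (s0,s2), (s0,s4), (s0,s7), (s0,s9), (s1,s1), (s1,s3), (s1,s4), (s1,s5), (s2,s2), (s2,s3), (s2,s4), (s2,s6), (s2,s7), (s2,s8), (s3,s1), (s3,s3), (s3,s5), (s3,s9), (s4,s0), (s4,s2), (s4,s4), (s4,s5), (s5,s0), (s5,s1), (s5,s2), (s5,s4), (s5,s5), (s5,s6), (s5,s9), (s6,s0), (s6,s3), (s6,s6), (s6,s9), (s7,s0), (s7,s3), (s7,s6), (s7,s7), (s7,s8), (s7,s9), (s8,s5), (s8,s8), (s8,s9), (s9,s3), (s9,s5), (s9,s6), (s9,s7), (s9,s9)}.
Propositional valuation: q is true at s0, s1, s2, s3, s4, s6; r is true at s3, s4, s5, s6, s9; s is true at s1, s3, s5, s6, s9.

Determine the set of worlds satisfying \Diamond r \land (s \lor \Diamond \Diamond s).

s0, s1, s2, s3, s4, s5, s6, s7, s8, s9

Let φ = \Diamond r \land (s \lor \Diamond \Diamond s). Evaluate φ at each world:
  s0 (successors {s0, s2, s4, s7, s9}): φ is true.
  s1 (successors {s1, s3, s4, s5}): φ is true.
  s2 (successors {s2, s3, s4, s6, s7, s8}): φ is true.
  s3 (successors {s1, s3, s5, s9}): φ is true.
  s4 (successors {s0, s2, s4, s5}): φ is true.
  s5 (successors {s0, s1, s2, s4, s5, s6, s9}): φ is true.
  s6 (successors {s0, s3, s6, s9}): φ is true.
  s7 (successors {s0, s3, s6, s7, s8, s9}): φ is true.
  s8 (successors {s5, s8, s9}): φ is true.
  s9 (successors {s3, s5, s6, s7, s9}): φ is true.
For instance, at s9:
  At s9: \Diamond r is true, s \lor \Diamond \Diamond s is true, so \Diamond r \land (s \lor \Diamond \Diamond s) is true.
    At s9: \Diamond r requires r at some successor in {s3, s5, s6, s7, s9}.
      r holds at s3, so \Diamond r is true at s9.
    At s9: s is true, \Diamond \Diamond s is true, so s \lor \Diamond \Diamond s is true.
      At s9: \Diamond \Diamond s requires \Diamond s at some successor in {s3, s5, s6, s7, s9}.
        \Diamond s holds at s3, so \Diamond \Diamond s is true at s9.
Satisfying worlds: {s0, s1, s2, s3, s4, s5, s6, s7, s8, s9}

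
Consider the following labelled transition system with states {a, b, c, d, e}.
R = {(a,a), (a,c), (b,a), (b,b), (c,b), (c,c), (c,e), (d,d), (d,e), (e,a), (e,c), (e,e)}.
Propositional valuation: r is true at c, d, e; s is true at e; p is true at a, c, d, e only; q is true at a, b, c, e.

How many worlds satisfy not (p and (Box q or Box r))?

Recall that Box ψ holds at a world iff ψ holds at every accessible world, and Dia ψ holds iff ψ holds at some accessible world.
Let φ = not (p and (Box q or Box r)). Evaluate φ at each world:
  a (successors {a, c}): φ is false.
  b (successors {a, b}): φ is true.
  c (successors {b, c, e}): φ is false.
  d (successors {d, e}): φ is false.
  e (successors {a, c, e}): φ is false.
For instance, at e:
  At e: p and (Box q or Box r) is true, so not (p and (Box q or Box r)) is false.
    At e: p is true, Box q or Box r is true, so p and (Box q or Box r) is true.
      At e: Box q is true, Box r is false, so Box q or Box r is true.
Satisfying worlds: {b}

1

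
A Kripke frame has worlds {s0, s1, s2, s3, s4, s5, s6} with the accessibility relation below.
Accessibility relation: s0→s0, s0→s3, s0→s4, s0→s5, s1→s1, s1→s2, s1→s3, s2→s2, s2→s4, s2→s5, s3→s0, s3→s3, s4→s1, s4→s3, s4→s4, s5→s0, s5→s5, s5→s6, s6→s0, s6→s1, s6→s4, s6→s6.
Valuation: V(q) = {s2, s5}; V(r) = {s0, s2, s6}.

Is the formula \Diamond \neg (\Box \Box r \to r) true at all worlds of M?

Let φ = \Diamond \neg (\Box \Box r \to r). Evaluate φ at each world:
  s0 (successors {s0, s3, s4, s5}): φ is false.
  s1 (successors {s1, s2, s3}): φ is false.
  s2 (successors {s2, s4, s5}): φ is false.
  s3 (successors {s0, s3}): φ is false.
  s4 (successors {s1, s3, s4}): φ is false.
  s5 (successors {s0, s5, s6}): φ is false.
  s6 (successors {s0, s1, s4, s6}): φ is false.
Detail at s0 (counterexample):
  At s0: \Diamond \neg (\Box \Box r \to r) requires \neg (\Box \Box r \to r) at some successor in {s0, s3, s4, s5}.
    At s0: \neg (\Box \Box r \to r) is false.
    At s3: \neg (\Box \Box r \to r) is false.
    At s4: \neg (\Box \Box r \to r) is false.
    At s5: \neg (\Box \Box r \to r) is false.
  So \Diamond \neg (\Box \Box r \to r) is false at s0.

No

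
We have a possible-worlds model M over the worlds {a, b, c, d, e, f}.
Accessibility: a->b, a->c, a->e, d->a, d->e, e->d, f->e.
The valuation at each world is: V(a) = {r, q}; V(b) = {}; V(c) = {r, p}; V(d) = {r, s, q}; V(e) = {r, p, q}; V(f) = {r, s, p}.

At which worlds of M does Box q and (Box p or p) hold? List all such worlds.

b, c, e, f

Recall that Box ψ holds at a world iff ψ holds at every accessible world, and Dia ψ holds iff ψ holds at some accessible world.
Let φ = Box q and (Box p or p). Evaluate φ at each world:
  a (successors {b, c, e}): φ is false.
  b (successors ∅): φ is true.
  c (successors ∅): φ is true.
  d (successors {a, e}): φ is false.
  e (successors {d}): φ is true.
  f (successors {e}): φ is true.
For instance, at e:
  At e: Box q is true, Box p or p is true, so Box q and (Box p or p) is true.
    At e: Box q requires q at every successor {d}.
      At d: q is true.
    So Box q is true at e.
    At e: Box p is false, p is true, so Box p or p is true.
      At e: Box p requires p at every successor {d}.
        p fails at d, so Box p is false at e.
Satisfying worlds: {b, c, e, f}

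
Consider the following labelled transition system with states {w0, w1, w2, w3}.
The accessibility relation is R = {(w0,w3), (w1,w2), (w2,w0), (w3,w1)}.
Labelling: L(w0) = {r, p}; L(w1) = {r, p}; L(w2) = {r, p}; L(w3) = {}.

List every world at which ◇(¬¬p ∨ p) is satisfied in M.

w1, w2, w3

Recall that ◇ψ holds at a world iff ψ holds at some accessible world.
Let φ = ◇(¬¬p ∨ p). Evaluate φ at each world:
  w0 (successors {w3}): φ is false.
  w1 (successors {w2}): φ is true.
  w2 (successors {w0}): φ is true.
  w3 (successors {w1}): φ is true.
For instance, at w3:
  At w3: ◇(¬¬p ∨ p) requires ¬¬p ∨ p at some successor in {w1}.
    ¬¬p ∨ p holds at w1, so ◇(¬¬p ∨ p) is true at w3.
Satisfying worlds: {w1, w2, w3}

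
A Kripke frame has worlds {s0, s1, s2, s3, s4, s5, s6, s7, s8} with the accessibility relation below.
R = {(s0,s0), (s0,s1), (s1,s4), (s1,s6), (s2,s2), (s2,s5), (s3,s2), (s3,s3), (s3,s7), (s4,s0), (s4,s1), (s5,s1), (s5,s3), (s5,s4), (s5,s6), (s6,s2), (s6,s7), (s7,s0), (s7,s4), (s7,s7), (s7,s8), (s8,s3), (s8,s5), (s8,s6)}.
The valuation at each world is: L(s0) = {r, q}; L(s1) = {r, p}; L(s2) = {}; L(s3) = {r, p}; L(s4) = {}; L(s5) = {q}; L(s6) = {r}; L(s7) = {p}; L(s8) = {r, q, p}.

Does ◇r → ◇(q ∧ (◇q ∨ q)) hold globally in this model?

Recall that ◇ψ holds at a world iff ψ holds at some accessible world.
Let φ = ◇r → ◇(q ∧ (◇q ∨ q)). Evaluate φ at each world:
  s0 (successors {s0, s1}): φ is true.
  s1 (successors {s4, s6}): φ is false.
  s2 (successors {s2, s5}): φ is true.
  s3 (successors {s2, s3, s7}): φ is false.
  s4 (successors {s0, s1}): φ is true.
  s5 (successors {s1, s3, s4, s6}): φ is false.
  s6 (successors {s2, s7}): φ is true.
  s7 (successors {s0, s4, s7, s8}): φ is true.
  s8 (successors {s3, s5, s6}): φ is true.
Detail at s1 (counterexample):
  At s1: ◇r is true, ◇(q ∧ (◇q ∨ q)) is false, so ◇r → ◇(q ∧ (◇q ∨ q)) is false.
    At s1: ◇r requires r at some successor in {s4, s6}.
      r holds at s6, so ◇r is true at s1.
    At s1: ◇(q ∧ (◇q ∨ q)) requires q ∧ (◇q ∨ q) at some successor in {s4, s6}.
      At s4: q ∧ (◇q ∨ q) is false.
      At s6: q ∧ (◇q ∨ q) is false.
    So ◇(q ∧ (◇q ∨ q)) is false at s1.

No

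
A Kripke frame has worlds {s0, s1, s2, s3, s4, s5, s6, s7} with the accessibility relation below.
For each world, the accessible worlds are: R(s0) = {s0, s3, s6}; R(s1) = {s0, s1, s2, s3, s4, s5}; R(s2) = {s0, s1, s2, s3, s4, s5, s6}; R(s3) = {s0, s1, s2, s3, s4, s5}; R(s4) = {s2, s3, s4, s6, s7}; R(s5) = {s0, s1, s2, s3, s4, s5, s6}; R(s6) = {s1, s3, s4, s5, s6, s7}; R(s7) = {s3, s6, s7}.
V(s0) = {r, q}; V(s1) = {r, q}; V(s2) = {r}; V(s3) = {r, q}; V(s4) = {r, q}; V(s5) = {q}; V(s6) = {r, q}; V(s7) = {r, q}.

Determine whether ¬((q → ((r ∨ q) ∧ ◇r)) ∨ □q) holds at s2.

At s2: (q → ((r ∨ q) ∧ ◇r)) ∨ □q is true, so ¬((q → ((r ∨ q) ∧ ◇r)) ∨ □q) is false.
  At s2: q → ((r ∨ q) ∧ ◇r) is true, □q is false, so (q → ((r ∨ q) ∧ ◇r)) ∨ □q is true.
    At s2: q is false, (r ∨ q) ∧ ◇r is true, so q → ((r ∨ q) ∧ ◇r) is true.
      At s2: r ∨ q is true, ◇r is true, so (r ∨ q) ∧ ◇r is true.
    At s2: □q requires q at every successor {s0, s1, s2, s3, s4, s5, s6}.
      q fails at s2, so □q is false at s2.

No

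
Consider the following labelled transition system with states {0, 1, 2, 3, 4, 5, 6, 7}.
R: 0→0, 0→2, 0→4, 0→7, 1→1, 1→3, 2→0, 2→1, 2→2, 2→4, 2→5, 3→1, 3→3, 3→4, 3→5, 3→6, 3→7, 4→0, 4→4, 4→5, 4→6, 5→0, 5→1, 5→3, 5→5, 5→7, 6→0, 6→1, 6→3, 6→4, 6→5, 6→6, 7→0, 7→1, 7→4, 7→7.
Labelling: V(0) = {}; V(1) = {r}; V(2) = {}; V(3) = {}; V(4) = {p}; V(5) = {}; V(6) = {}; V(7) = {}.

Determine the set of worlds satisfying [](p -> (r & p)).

Recall that []ψ holds at a world iff ψ holds at every accessible world, and <>ψ holds iff ψ holds at some accessible world.
Let φ = [](p -> (r & p)). Evaluate φ at each world:
  0 (successors {0, 2, 4, 7}): φ is false.
  1 (successors {1, 3}): φ is true.
  2 (successors {0, 1, 2, 4, 5}): φ is false.
  3 (successors {1, 3, 4, 5, 6, 7}): φ is false.
  4 (successors {0, 4, 5, 6}): φ is false.
  5 (successors {0, 1, 3, 5, 7}): φ is true.
  6 (successors {0, 1, 3, 4, 5, 6}): φ is false.
  7 (successors {0, 1, 4, 7}): φ is false.
For instance, at 3:
  At 3: [](p -> (r & p)) requires p -> (r & p) at every successor {1, 3, 4, 5, 6, 7}.
    p -> (r & p) fails at 4, so [](p -> (r & p)) is false at 3.
Satisfying worlds: {1, 5}

1, 5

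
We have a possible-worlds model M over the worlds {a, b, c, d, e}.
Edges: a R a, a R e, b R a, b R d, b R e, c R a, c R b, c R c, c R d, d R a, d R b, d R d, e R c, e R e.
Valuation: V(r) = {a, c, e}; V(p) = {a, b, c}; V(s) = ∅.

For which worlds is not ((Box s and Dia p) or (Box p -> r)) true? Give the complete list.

none

Let φ = not ((Box s and Dia p) or (Box p -> r)). Evaluate φ at each world:
  a (successors {a, e}): φ is false.
  b (successors {a, d, e}): φ is false.
  c (successors {a, b, c, d}): φ is false.
  d (successors {a, b, d}): φ is false.
  e (successors {c, e}): φ is false.
For instance, at a:
  At a: (Box s and Dia p) or (Box p -> r) is true, so not ((Box s and Dia p) or (Box p -> r)) is false.
    At a: Box s and Dia p is false, Box p -> r is true, so (Box s and Dia p) or (Box p -> r) is true.
      At a: Box s is false, Dia p is true, so Box s and Dia p is false.
      At a: Box p is false, r is true, so Box p -> r is true.
Satisfying worlds: none.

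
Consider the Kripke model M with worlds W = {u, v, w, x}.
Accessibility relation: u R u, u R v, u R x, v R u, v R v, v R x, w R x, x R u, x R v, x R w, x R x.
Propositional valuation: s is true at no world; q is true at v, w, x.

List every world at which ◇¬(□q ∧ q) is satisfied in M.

u, v, w, x

Let φ = ◇¬(□q ∧ q). Evaluate φ at each world:
  u (successors {u, v, x}): φ is true.
  v (successors {u, v, x}): φ is true.
  w (successors {x}): φ is true.
  x (successors {u, v, w, x}): φ is true.
For instance, at w:
  At w: ◇¬(□q ∧ q) requires ¬(□q ∧ q) at some successor in {x}.
    ¬(□q ∧ q) holds at x, so ◇¬(□q ∧ q) is true at w.
      At x: □q ∧ q is false, so ¬(□q ∧ q) is true.
Satisfying worlds: {u, v, w, x}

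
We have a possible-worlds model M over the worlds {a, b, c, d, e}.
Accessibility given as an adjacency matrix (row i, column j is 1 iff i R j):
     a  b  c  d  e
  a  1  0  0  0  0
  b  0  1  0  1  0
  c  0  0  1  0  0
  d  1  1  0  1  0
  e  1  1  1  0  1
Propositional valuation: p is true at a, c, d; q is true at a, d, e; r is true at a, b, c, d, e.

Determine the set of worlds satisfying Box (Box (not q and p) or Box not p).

Let φ = Box (Box (not q and p) or Box not p). Evaluate φ at each world:
  a (successors {a}): φ is false.
  b (successors {b, d}): φ is false.
  c (successors {c}): φ is true.
  d (successors {a, b, d}): φ is false.
  e (successors {a, b, c, e}): φ is false.
For instance, at c:
  At c: Box (Box (not q and p) or Box not p) requires Box (not q and p) or Box not p at every successor {c}.
      At c: Box (not q and p) is true, Box not p is false, so Box (not q and p) or Box not p is true.
  So Box (Box (not q and p) or Box not p) is true at c.
Satisfying worlds: {c}

c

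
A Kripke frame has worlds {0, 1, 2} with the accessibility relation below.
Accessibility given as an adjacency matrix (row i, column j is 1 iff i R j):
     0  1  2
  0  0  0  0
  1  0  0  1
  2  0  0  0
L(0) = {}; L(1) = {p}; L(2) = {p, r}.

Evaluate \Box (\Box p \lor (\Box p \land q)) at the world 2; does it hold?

At 2: no accessible worlds, so \Box (\Box p \lor (\Box p \land q)) holds vacuously.

Yes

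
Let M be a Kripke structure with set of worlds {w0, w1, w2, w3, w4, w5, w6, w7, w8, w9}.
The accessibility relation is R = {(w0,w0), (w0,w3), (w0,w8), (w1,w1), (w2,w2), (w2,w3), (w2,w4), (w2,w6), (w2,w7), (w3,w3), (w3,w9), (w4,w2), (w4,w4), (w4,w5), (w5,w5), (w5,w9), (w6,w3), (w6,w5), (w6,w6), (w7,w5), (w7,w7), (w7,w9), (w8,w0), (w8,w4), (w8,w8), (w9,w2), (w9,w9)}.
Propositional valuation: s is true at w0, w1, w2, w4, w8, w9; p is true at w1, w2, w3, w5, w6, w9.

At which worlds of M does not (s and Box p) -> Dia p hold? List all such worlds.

w0, w1, w2, w3, w4, w5, w6, w7, w9

Let φ = not (s and Box p) -> Dia p. Evaluate φ at each world:
  w0 (successors {w0, w3, w8}): φ is true.
  w1 (successors {w1}): φ is true.
  w2 (successors {w2, w3, w4, w6, w7}): φ is true.
  w3 (successors {w3, w9}): φ is true.
  w4 (successors {w2, w4, w5}): φ is true.
  w5 (successors {w5, w9}): φ is true.
  w6 (successors {w3, w5, w6}): φ is true.
  w7 (successors {w5, w7, w9}): φ is true.
  w8 (successors {w0, w4, w8}): φ is false.
  w9 (successors {w2, w9}): φ is true.
For instance, at w6:
  At w6: not (s and Box p) is true, Dia p is true, so not (s and Box p) -> Dia p is true.
    At w6: s and Box p is false, so not (s and Box p) is true.
      At w6: s is false, Box p is true, so s and Box p is false.
    At w6: Dia p requires p at some successor in {w3, w5, w6}.
      p holds at w3, so Dia p is true at w6.
Satisfying worlds: {w0, w1, w2, w3, w4, w5, w6, w7, w9}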